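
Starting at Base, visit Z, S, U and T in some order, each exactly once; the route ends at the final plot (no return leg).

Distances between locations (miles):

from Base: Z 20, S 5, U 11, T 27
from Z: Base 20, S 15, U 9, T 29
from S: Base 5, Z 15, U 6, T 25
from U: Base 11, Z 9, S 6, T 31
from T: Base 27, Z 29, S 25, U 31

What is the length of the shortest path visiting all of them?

49 miles — the minimum one-way total.

There are 4! = 24 possible orderings.
Base - Z - S - U - T: 20+15+6+31 = 72
Base - Z - S - T - U: 20+15+25+31 = 91
Base - Z - U - S - T: 20+9+6+25 = 60
Base - Z - U - T - S: 20+9+31+25 = 85
Base - Z - T - S - U: 20+29+25+6 = 80
Base - Z - T - U - S: 20+29+31+6 = 86
Base - S - Z - U - T: 5+15+9+31 = 60
Base - S - Z - T - U: 5+15+29+31 = 80
Base - S - U - Z - T: 5+6+9+29 = 49
Base - S - U - T - Z: 5+6+31+29 = 71
Base - S - T - Z - U: 5+25+29+9 = 68
Base - S - T - U - Z: 5+25+31+9 = 70
Base - U - Z - S - T: 11+9+15+25 = 60
Base - U - Z - T - S: 11+9+29+25 = 74
… (10 more)
The minimum is 49.
One shortest path: Base → S → U → Z → T.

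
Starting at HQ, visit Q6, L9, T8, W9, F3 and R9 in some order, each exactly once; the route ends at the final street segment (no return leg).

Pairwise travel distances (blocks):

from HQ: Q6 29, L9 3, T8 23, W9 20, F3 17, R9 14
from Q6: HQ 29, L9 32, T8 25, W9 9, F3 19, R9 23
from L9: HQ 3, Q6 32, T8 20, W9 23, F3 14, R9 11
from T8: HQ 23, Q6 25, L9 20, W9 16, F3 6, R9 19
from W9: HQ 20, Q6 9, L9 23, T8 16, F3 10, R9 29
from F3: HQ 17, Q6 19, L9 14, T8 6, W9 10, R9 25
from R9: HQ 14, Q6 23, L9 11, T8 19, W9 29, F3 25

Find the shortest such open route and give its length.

There are 6! = 720 possible orderings.
HQ → Q6 → L9 → T8 → W9 → F3 → R9: 29+32+20+16+10+25 = 132
HQ → Q6 → L9 → T8 → W9 → R9 → F3: 29+32+20+16+29+25 = 151
HQ → Q6 → L9 → T8 → F3 → W9 → R9: 29+32+20+6+10+29 = 126
HQ → Q6 → L9 → T8 → F3 → R9 → W9: 29+32+20+6+25+29 = 141
HQ → Q6 → L9 → T8 → R9 → W9 → F3: 29+32+20+19+29+10 = 139
HQ → Q6 → L9 → T8 → R9 → F3 → W9: 29+32+20+19+25+10 = 135
HQ → Q6 → L9 → W9 → T8 → F3 → R9: 29+32+23+16+6+25 = 131
HQ → Q6 → L9 → W9 → T8 → R9 → F3: 29+32+23+16+19+25 = 144
… (712 more)
HQ → L9 → R9 → T8 → F3 → W9 → Q6: 3+11+19+6+10+9 = 58  ← best
The minimum is 58.
One shortest path: HQ → L9 → R9 → T8 → F3 → W9 → Q6.

Shortest open route: 58 blocks.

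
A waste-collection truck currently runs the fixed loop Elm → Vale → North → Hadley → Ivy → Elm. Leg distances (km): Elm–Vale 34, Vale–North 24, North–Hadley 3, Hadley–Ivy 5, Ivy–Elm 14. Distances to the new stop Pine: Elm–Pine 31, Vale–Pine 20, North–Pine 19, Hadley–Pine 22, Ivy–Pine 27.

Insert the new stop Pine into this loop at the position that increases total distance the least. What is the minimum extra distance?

Insertion cost between consecutive stops i–j is d(i,Pine) + d(Pine,j) − d(i,j):
  between Elm and Vale: 31 + 20 − 34 = 17
  between Vale and North: 20 + 19 − 24 = 15
  between North and Hadley: 19 + 22 − 3 = 38
  between Hadley and Ivy: 22 + 27 − 5 = 44
  between Ivy and Elm: 27 + 31 − 14 = 44
Cheapest insertion is between Vale and North, adding 15.
New total = 80 + 15 = 95.

+15 km — insert Pine between Vale and North.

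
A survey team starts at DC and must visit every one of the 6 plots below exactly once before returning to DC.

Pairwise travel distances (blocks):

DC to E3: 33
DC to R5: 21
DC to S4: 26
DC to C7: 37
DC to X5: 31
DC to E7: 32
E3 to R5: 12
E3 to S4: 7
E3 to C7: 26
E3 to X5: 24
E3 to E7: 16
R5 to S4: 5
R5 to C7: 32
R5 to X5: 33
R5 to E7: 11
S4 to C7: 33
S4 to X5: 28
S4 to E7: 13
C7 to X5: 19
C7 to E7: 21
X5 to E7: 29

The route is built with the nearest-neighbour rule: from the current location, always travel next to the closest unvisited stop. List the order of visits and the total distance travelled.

Total distance 120 blocks via the nearest-neighbour route DC → R5 → S4 → E3 → E7 → C7 → X5 → DC.

DC → [R5:21 / S4:26 / X5:31 / E7:32 / E3:33 / C7:37] → R5 (21)
R5 → [S4:5 / E7:11 / E3:12 / C7:32 / X5:33] → S4 (5)
S4 → [E3:7 / E7:13 / X5:28 / C7:33] → E3 (7)
E3 → [E7:16 / X5:24 / C7:26] → E7 (16)
E7 → [C7:21 / X5:29] → C7 (21)
C7 → [X5:19] → X5 (19)
Return X5→DC: 31.
Total = 21 + 5 + 7 + 16 + 21 + 19 + 31 = 120.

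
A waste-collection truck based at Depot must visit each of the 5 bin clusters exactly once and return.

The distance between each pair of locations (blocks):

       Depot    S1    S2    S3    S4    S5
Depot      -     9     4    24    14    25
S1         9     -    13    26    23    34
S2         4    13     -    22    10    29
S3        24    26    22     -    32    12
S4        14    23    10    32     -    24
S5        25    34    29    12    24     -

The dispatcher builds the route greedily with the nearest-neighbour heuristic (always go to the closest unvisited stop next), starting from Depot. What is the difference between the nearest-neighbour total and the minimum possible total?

Excess over optimum: 15 blocks.

From Depot: S2=4, S1=9, S4=14, S3=24, S5=25 → choose S2 (4).
From S2: S4=10, S1=13, S3=22, S5=29 → choose S4 (10).
From S4: S1=23, S5=24, S3=32 → choose S1 (23).
From S1: S3=26, S5=34 → choose S3 (26).
From S3: S5=12 → choose S5 (12).
NN route Depot → S2 → S4 → S1 → S3 → S5 → Depot costs 100.
Optimal: Depot → S1 → S3 → S5 → S4 → S2 → Depot costs 85 (by enumerating all 60 distinct tours).
Excess = 100 − 85 = 15.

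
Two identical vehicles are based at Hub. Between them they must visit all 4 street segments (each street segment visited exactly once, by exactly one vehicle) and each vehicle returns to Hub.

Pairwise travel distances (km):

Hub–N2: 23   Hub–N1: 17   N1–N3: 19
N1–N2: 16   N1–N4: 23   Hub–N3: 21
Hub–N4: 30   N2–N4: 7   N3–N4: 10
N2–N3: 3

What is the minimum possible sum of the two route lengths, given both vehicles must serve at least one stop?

Minimum combined distance: 95 km.

Try each way of splitting the stops between the two vehicles (each non-empty) and, for each split, find the best tour for each vehicle:
  {N1} + {N2, N3, N4}: 34 + 61 = 95
  {N2} + {N1, N3, N4}: 46 + 71 = 117
  {N1, N2} + {N3, N4}: 56 + 61 = 117
  {N3} + {N1, N2, N4}: 42 + 70 = 112
  {N1, N3} + {N2, N4}: 57 + 60 = 117
  {N2, N3} + {N1, N4}: 47 + 70 = 117
  … (7 splits in total)
Best: vehicle 1 Hub → N1 → Hub = 34; vehicle 2 Hub → N2 → N4 → N3 → Hub = 61; combined 95.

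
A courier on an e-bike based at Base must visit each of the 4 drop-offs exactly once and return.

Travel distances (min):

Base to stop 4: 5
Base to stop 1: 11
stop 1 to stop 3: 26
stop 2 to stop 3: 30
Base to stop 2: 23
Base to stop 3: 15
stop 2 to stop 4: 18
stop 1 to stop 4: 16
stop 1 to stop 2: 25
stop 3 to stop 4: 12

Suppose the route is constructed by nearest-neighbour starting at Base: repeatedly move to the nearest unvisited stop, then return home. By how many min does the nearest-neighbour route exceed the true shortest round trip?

Base: stop 4=5, stop 1=11, stop 3=15, stop 2=23 ⇒ stop 4
stop 4: stop 3=12, stop 1=16, stop 2=18 ⇒ stop 3
stop 3: stop 1=26, stop 2=30 ⇒ stop 1
stop 1: stop 2=25 ⇒ stop 2
NN route Base → stop 4 → stop 3 → stop 1 → stop 2 → Base costs 91.
Optimal: Base → stop 1 → stop 2 → stop 4 → stop 3 → Base costs 81 (by enumerating all 12 distinct tours).
Excess = 91 − 81 = 10.

Excess over optimum: 10 min.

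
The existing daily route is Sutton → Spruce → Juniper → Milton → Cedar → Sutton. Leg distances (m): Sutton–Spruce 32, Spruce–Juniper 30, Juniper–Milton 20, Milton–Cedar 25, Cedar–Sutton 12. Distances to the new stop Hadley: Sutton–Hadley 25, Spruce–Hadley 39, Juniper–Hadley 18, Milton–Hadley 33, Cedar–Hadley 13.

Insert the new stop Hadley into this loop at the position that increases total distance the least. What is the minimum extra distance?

Insertion cost between consecutive stops i–j is d(i,Hadley) + d(Hadley,j) − d(i,j):
  between Sutton and Spruce: 25 + 39 − 32 = 32
  between Spruce and Juniper: 39 + 18 − 30 = 27
  between Juniper and Milton: 18 + 33 − 20 = 31
  between Milton and Cedar: 33 + 13 − 25 = 21
  between Cedar and Sutton: 13 + 25 − 12 = 26
Cheapest insertion is between Milton and Cedar, adding 21.
New total = 119 + 21 = 140.

Minimum extra distance: 21 m, inserting Hadley between Milton and Cedar.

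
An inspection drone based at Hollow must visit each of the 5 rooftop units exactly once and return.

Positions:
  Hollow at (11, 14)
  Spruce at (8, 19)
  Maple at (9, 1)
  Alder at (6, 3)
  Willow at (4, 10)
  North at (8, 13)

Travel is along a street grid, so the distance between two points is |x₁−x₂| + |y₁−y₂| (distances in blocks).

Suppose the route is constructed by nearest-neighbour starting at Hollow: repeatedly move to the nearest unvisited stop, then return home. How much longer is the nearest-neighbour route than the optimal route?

Hollow: North=4, Spruce=8, Willow=11, Maple=15, Alder=16 ⇒ North
North: Spruce=6, Willow=7, Alder=12, Maple=13 ⇒ Spruce
Spruce: Willow=13, Alder=18, Maple=19 ⇒ Willow
Willow: Alder=9, Maple=14 ⇒ Alder
Alder: Maple=5 ⇒ Maple
NN route Hollow → North → Spruce → Willow → Alder → Maple → Hollow costs 52.
Optimal: Hollow → Spruce → North → Willow → Alder → Maple → Hollow costs 50 (by enumerating all 60 distinct tours).
Excess = 52 − 50 = 2.

Excess over optimum: 2 blocks.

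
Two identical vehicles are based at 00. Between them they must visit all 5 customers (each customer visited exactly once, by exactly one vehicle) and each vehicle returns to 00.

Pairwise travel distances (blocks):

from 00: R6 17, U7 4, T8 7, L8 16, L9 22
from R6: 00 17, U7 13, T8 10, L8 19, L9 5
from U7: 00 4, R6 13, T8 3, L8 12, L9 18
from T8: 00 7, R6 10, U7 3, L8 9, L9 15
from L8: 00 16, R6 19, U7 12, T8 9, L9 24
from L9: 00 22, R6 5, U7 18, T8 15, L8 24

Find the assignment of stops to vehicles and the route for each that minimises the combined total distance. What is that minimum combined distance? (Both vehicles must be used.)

Check every non-empty split of the stops between the two vehicles; for each half take its own optimal tour:
  {R6} + {U7, T8, L8, L9}: 34 + 62 = 96
  {U7} + {R6, T8, L8, L9}: 8 + 62 = 70
  {R6, U7} + {T8, L8, L9}: 34 + 62 = 96
  {T8} + {R6, U7, L8, L9}: 14 + 62 = 76
  {R6, T8} + {U7, L8, L9}: 34 + 62 = 96
  {U7, T8} + {R6, L8, L9}: 14 + 62 = 76
  … (15 splits in total)
Best: vehicle 1 00 → U7 → 00 = 8; vehicle 2 00 → R6 → L9 → T8 → L8 → 00 = 62; combined 70.

Minimum combined distance: 70 blocks.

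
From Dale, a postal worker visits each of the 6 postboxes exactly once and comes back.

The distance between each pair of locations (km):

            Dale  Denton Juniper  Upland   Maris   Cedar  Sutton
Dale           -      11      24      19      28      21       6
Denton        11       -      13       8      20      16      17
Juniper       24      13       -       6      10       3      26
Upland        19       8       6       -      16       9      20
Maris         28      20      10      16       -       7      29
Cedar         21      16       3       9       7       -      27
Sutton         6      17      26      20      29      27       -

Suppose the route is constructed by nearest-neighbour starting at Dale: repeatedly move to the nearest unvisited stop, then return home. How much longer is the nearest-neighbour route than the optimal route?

5 km longer than the optimal tour.

From Dale: Sutton=6, Denton=11, Upland=19, Cedar=21, Juniper=24, Maris=28 → choose Sutton (6).
From Sutton: Denton=17, Upland=20, Juniper=26, Cedar=27, Maris=29 → choose Denton (17).
From Denton: Upland=8, Juniper=13, Cedar=16, Maris=20 → choose Upland (8).
From Upland: Juniper=6, Cedar=9, Maris=16 → choose Juniper (6).
From Juniper: Cedar=3, Maris=10 → choose Cedar (3).
From Cedar: Maris=7 → choose Maris (7).
NN route Dale → Sutton → Denton → Upland → Juniper → Cedar → Maris → Dale costs 75.
Optimal: Dale → Denton → Upland → Juniper → Cedar → Maris → Sutton → Dale costs 70 (by enumerating all 360 distinct tours).
Excess = 75 − 70 = 5.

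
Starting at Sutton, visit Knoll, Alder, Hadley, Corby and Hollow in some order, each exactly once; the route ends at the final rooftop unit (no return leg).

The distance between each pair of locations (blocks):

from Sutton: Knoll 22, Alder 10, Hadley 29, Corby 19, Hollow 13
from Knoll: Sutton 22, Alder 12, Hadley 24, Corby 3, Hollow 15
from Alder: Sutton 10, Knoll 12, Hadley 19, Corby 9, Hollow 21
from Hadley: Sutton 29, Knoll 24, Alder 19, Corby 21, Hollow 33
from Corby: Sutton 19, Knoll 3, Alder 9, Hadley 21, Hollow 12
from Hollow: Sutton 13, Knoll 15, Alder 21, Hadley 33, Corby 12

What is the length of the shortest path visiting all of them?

There are 5! = 120 possible orderings.
Sutton - Knoll - Alder - Hadley - Corby - Hollow: 22+12+19+21+12 = 86
Sutton - Knoll - Alder - Hadley - Hollow - Corby: 22+12+19+33+12 = 98
Sutton - Knoll - Alder - Corby - Hadley - Hollow: 22+12+9+21+33 = 97
Sutton - Knoll - Alder - Corby - Hollow - Hadley: 22+12+9+12+33 = 88
Sutton - Knoll - Alder - Hollow - Hadley - Corby: 22+12+21+33+21 = 109
Sutton - Knoll - Alder - Hollow - Corby - Hadley: 22+12+21+12+21 = 88
Sutton - Knoll - Hadley - Alder - Corby - Hollow: 22+24+19+9+12 = 86
Sutton - Knoll - Hadley - Alder - Hollow - Corby: 22+24+19+21+12 = 98
Sutton - Knoll - Hadley - Corby - Alder - Hollow: 22+24+21+9+21 = 97
Sutton - Knoll - Hadley - Corby - Hollow - Alder: 22+24+21+12+21 = 100
Sutton - Knoll - Hadley - Hollow - Alder - Corby: 22+24+33+21+9 = 109
Sutton - Knoll - Hadley - Hollow - Corby - Alder: 22+24+33+12+9 = 100
Sutton - Knoll - Corby - Alder - Hadley - Hollow: 22+3+9+19+33 = 86
Sutton - Knoll - Corby - Alder - Hollow - Hadley: 22+3+9+21+33 = 88
… (106 more)
Sutton - Hollow - Knoll - Corby - Alder - Hadley: 13+15+3+9+19 = 59  ← best
The minimum is 59.
One shortest path: Sutton → Hollow → Knoll → Corby → Alder → Hadley.

Shortest open route: 59 blocks.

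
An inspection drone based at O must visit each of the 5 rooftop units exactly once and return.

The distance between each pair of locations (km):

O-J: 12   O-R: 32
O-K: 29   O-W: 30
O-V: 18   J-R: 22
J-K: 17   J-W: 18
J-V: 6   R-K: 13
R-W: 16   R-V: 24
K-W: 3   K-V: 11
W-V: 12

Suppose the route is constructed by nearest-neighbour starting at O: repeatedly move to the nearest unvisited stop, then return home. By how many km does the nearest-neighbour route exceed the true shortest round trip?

From O: J=12, V=18, K=29, W=30, R=32 → choose J (12).
From J: V=6, K=17, W=18, R=22 → choose V (6).
From V: K=11, W=12, R=24 → choose K (11).
From K: W=3, R=13 → choose W (3).
From W: R=16 → choose R (16).
NN route O → J → V → K → W → R → O costs 80.
Optimal: O → J → V → W → K → R → O costs 78 (by enumerating all 60 distinct tours).
Excess = 80 − 78 = 2.

Excess over optimum: 2 km.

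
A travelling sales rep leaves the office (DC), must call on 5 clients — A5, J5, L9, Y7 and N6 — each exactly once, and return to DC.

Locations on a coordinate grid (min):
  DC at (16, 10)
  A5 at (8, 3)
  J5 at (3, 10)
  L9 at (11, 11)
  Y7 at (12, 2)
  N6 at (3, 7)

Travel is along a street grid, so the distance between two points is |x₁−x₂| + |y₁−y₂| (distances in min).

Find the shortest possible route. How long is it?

With 5 stops there are 5!/2 = 60 distinct round trips (a route and its reverse cost the same).
DC-A5-J5-L9-Y7-N6-DC: 15+12+9+10+14+16 = 76
DC-A5-J5-L9-N6-Y7-DC: 15+12+9+12+14+12 = 74
DC-A5-J5-Y7-L9-N6-DC: 15+12+17+10+12+16 = 82
DC-A5-J5-Y7-N6-L9-DC: 15+12+17+14+12+6 = 76
DC-A5-J5-N6-L9-Y7-DC: 15+12+3+12+10+12 = 64
DC-A5-J5-N6-Y7-L9-DC: 15+12+3+14+10+6 = 60
DC-A5-L9-J5-Y7-N6-DC: 15+11+9+17+14+16 = 82
DC-A5-L9-J5-N6-Y7-DC: 15+11+9+3+14+12 = 64
DC-A5-L9-Y7-J5-N6-DC: 15+11+10+17+3+16 = 72
DC-A5-L9-Y7-N6-J5-DC: 15+11+10+14+3+13 = 66
DC-A5-L9-N6-J5-Y7-DC: 15+11+12+3+17+12 = 70
DC-A5-L9-N6-Y7-J5-DC: 15+11+12+14+17+13 = 82
DC-A5-Y7-J5-L9-N6-DC: 15+5+17+9+12+16 = 74
DC-A5-Y7-J5-N6-L9-DC: 15+5+17+3+12+6 = 58
… (46 more)
DC-L9-J5-N6-A5-Y7-DC: 6+9+3+9+5+12 = 44  ← best
The minimum is 44.
One optimal route: DC → L9 → J5 → N6 → A5 → Y7 → DC (or its reverse).

Minimum total distance: 44 min.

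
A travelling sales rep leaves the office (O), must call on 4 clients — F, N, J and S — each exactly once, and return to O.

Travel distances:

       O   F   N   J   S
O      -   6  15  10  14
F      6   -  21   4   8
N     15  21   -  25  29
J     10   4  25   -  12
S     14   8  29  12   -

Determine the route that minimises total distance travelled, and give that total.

Shortest round trip = 66.

O - F - N - J - S - O: 6+21+25+12+14 = 78
O - F - N - S - J - O: 6+21+29+12+10 = 78
O - F - J - N - S - O: 6+4+25+29+14 = 78
O - F - J - S - N - O: 6+4+12+29+15 = 66
O - F - S - N - J - O: 6+8+29+25+10 = 78
O - F - S - J - N - O: 6+8+12+25+15 = 66
O - N - F - J - S - O: 15+21+4+12+14 = 66
O - N - F - S - J - O: 15+21+8+12+10 = 66
O - N - J - F - S - O: 15+25+4+8+14 = 66
O - N - S - F - J - O: 15+29+8+4+10 = 66
O - J - F - N - S - O: 10+4+21+29+14 = 78
O - J - N - F - S - O: 10+25+21+8+14 = 78
The minimum is 66.
One optimal route: O → F → J → S → N → O (or its reverse).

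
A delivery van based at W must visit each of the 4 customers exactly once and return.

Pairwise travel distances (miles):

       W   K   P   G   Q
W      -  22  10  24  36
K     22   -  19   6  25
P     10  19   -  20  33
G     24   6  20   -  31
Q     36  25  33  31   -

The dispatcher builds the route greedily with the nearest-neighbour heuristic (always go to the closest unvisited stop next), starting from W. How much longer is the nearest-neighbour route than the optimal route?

W: P=10, K=22, G=24, Q=36 ⇒ P
P: K=19, G=20, Q=33 ⇒ K
K: G=6, Q=25 ⇒ G
G: Q=31 ⇒ Q
NN route W → P → K → G → Q → W costs 102.
Optimal: W → P → G → K → Q → W costs 97 (by enumerating all 12 distinct tours).
Excess = 102 − 97 = 5.

The nearest-neighbour route is 5 miles longer than optimal.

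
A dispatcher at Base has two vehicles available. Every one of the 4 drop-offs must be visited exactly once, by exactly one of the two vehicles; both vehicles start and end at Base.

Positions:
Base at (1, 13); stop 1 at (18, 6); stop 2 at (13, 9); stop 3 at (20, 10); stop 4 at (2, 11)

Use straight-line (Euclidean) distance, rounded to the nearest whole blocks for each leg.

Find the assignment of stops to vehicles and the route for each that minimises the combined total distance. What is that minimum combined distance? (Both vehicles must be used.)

Check every non-empty split of the stops between the two vehicles; for each half take its own optimal tour:
  {stop 1} + {stop 2, stop 3, stop 4}: 36 + 39 = 75
  {stop 2} + {stop 1, stop 3, stop 4}: 26 + 42 = 68
  {stop 1, stop 2} + {stop 3, stop 4}: 37 + 39 = 76
  {stop 3} + {stop 1, stop 2, stop 4}: 38 + 37 = 75
  {stop 1, stop 3} + {stop 2, stop 4}: 41 + 26 = 67
  {stop 2, stop 3} + {stop 1, stop 4}: 39 + 37 = 76
  … (7 splits in total)
  {stop 1, stop 2, stop 3} + {stop 4}: 42 + 4 = 46  ← best
Best: vehicle 1 Base → stop 1 → stop 3 → stop 2 → Base = 42; vehicle 2 Base → stop 4 → Base = 4; combined 46.

46 blocks — the smallest possible combined total.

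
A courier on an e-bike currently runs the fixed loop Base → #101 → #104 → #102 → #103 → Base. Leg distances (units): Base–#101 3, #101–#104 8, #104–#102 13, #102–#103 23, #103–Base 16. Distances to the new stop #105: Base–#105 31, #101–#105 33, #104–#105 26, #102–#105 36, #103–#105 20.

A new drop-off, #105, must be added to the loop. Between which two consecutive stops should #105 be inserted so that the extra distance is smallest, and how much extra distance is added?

Minimum extra distance: 33, inserting #105 between #102 and #103.

Insertion cost between consecutive stops i–j is d(i,#105) + d(#105,j) − d(i,j):
  between Base and #101: 31 + 33 − 3 = 61
  between #101 and #104: 33 + 26 − 8 = 51
  between #104 and #102: 26 + 36 − 13 = 49
  between #102 and #103: 36 + 20 − 23 = 33
  between #103 and Base: 20 + 31 − 16 = 35
Cheapest insertion is between #102 and #103, adding 33.
New total = 63 + 33 = 96.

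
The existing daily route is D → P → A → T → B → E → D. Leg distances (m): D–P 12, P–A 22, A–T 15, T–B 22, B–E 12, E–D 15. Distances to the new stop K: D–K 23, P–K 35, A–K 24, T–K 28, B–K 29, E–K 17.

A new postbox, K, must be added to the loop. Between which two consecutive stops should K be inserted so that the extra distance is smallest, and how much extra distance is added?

Insertion cost between consecutive stops i–j is d(i,K) + d(K,j) − d(i,j):
  between D and P: 23 + 35 − 12 = 46
  between P and A: 35 + 24 − 22 = 37
  between A and T: 24 + 28 − 15 = 37
  between T and B: 28 + 29 − 22 = 35
  between B and E: 29 + 17 − 12 = 34
  between E and D: 17 + 23 − 15 = 25
Cheapest insertion is between E and D, adding 25.
New total = 98 + 25 = 123.

Minimum extra distance: 25 m, inserting K between E and D.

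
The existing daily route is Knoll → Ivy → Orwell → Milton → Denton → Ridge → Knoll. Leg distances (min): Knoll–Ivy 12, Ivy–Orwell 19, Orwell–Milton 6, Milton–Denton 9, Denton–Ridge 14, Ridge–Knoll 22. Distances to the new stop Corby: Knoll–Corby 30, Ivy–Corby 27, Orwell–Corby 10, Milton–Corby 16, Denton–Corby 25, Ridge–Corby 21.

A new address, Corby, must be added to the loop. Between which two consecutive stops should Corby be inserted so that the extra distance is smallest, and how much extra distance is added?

Insertion cost between consecutive stops i–j is d(i,Corby) + d(Corby,j) − d(i,j):
  between Knoll and Ivy: 30 + 27 − 12 = 45
  between Ivy and Orwell: 27 + 10 − 19 = 18
  between Orwell and Milton: 10 + 16 − 6 = 20
  between Milton and Denton: 16 + 25 − 9 = 32
  between Denton and Ridge: 25 + 21 − 14 = 32
  between Ridge and Knoll: 21 + 30 − 22 = 29
Cheapest insertion is between Ivy and Orwell, adding 18.
New total = 82 + 18 = 100.

Minimum extra distance: 18 min, inserting Corby between Ivy and Orwell.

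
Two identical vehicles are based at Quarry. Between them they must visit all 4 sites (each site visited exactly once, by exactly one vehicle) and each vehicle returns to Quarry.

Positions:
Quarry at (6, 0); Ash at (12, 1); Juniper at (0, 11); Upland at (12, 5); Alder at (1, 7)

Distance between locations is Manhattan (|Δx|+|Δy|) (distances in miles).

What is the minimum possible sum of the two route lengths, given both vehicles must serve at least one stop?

Check every non-empty split of the stops between the two vehicles; for each half take its own optimal tour:
  {Ash} + {Juniper, Upland, Alder}: 14 + 46 = 60
  {Juniper} + {Ash, Upland, Alder}: 34 + 36 = 70
  {Ash, Juniper} + {Upland, Alder}: 46 + 36 = 82
  {Upland} + {Ash, Juniper, Alder}: 22 + 46 = 68
  {Ash, Upland} + {Juniper, Alder}: 22 + 34 = 56
  {Juniper, Upland} + {Ash, Alder}: 46 + 36 = 82
  … (7 splits in total)
Best: vehicle 1 Quarry → Ash → Upland → Quarry = 22; vehicle 2 Quarry → Juniper → Alder → Quarry = 34; combined 56.

56 miles — the smallest possible combined total.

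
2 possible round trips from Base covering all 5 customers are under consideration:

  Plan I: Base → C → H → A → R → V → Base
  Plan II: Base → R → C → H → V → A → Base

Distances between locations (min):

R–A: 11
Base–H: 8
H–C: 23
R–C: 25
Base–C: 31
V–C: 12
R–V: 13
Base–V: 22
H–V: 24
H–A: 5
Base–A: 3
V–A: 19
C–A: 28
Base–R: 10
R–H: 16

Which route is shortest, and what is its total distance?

Shortest is Plan II, total 104 min.

Plan I: 31 + 23 + 5 + 11 + 13 + 22 = 105
Plan II: 10 + 25 + 23 + 24 + 19 + 3 = 104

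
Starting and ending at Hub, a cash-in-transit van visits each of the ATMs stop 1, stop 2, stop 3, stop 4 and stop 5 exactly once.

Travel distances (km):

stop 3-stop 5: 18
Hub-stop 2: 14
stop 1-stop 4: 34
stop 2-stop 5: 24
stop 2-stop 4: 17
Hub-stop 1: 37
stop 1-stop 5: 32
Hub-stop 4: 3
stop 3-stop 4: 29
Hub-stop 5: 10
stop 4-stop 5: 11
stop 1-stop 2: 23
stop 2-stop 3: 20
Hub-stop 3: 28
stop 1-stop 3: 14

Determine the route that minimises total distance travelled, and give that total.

83 km — the shortest possible round trip.

With 5 stops there are 5!/2 = 60 distinct round trips (a route and its reverse cost the same).
Hub → stop 1 → stop 2 → stop 3 → stop 4 → stop 5 → Hub: 37+23+20+29+11+10 = 130
Hub → stop 1 → stop 2 → stop 3 → stop 5 → stop 4 → Hub: 37+23+20+18+11+3 = 112
Hub → stop 1 → stop 2 → stop 4 → stop 3 → stop 5 → Hub: 37+23+17+29+18+10 = 134
Hub → stop 1 → stop 2 → stop 4 → stop 5 → stop 3 → Hub: 37+23+17+11+18+28 = 134
Hub → stop 1 → stop 2 → stop 5 → stop 3 → stop 4 → Hub: 37+23+24+18+29+3 = 134
Hub → stop 1 → stop 2 → stop 5 → stop 4 → stop 3 → Hub: 37+23+24+11+29+28 = 152
Hub → stop 1 → stop 3 → stop 2 → stop 4 → stop 5 → Hub: 37+14+20+17+11+10 = 109
Hub → stop 1 → stop 3 → stop 2 → stop 5 → stop 4 → Hub: 37+14+20+24+11+3 = 109
Hub → stop 1 → stop 3 → stop 4 → stop 2 → stop 5 → Hub: 37+14+29+17+24+10 = 131
Hub → stop 1 → stop 3 → stop 4 → stop 5 → stop 2 → Hub: 37+14+29+11+24+14 = 129
Hub → stop 1 → stop 3 → stop 5 → stop 2 → stop 4 → Hub: 37+14+18+24+17+3 = 113
Hub → stop 1 → stop 3 → stop 5 → stop 4 → stop 2 → Hub: 37+14+18+11+17+14 = 111
Hub → stop 1 → stop 4 → stop 2 → stop 3 → stop 5 → Hub: 37+34+17+20+18+10 = 136
Hub → stop 1 → stop 4 → stop 2 → stop 5 → stop 3 → Hub: 37+34+17+24+18+28 = 158
… (46 more)
Hub → stop 2 → stop 1 → stop 3 → stop 5 → stop 4 → Hub: 14+23+14+18+11+3 = 83  ← best
The minimum is 83.
One optimal route: Hub → stop 2 → stop 1 → stop 3 → stop 5 → stop 4 → Hub (or its reverse).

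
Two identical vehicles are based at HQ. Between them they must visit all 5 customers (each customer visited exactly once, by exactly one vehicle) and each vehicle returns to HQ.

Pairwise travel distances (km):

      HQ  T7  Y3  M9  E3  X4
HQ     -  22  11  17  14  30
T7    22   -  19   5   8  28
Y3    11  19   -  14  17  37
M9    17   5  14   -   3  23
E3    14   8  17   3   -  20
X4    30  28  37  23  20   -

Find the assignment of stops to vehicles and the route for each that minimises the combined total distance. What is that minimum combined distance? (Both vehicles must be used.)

Try each way of splitting the stops between the two vehicles (each non-empty) and, for each split, find the best tour for each vehicle:
  {T7} + {Y3, M9, E3, X4}: 44 + 78 = 122
  {Y3} + {T7, M9, E3, X4}: 22 + 80 = 102
  {T7, Y3} + {M9, E3, X4}: 52 + 70 = 122
  {M9} + {T7, Y3, E3, X4}: 34 + 88 = 122
  {T7, M9} + {Y3, E3, X4}: 44 + 78 = 122
  {Y3, M9} + {T7, E3, X4}: 42 + 80 = 122
  … (15 splits in total)
Best: vehicle 1 HQ → Y3 → HQ = 22; vehicle 2 HQ → T7 → M9 → E3 → X4 → HQ = 80; combined 102.

102 km — the smallest possible combined total.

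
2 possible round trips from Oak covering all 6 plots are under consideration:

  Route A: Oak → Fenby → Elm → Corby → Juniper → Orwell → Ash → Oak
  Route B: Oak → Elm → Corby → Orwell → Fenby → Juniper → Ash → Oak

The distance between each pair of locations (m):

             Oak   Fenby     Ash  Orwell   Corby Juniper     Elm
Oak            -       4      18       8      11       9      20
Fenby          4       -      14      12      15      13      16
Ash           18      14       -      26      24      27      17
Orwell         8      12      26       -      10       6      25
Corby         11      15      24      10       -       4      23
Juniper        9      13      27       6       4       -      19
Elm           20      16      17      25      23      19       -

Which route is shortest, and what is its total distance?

Route A: 4 + 16 + 23 + 4 + 6 + 26 + 18 = 97
Route B: 20 + 23 + 10 + 12 + 13 + 27 + 18 = 123

Shortest is Route A, total 97 m.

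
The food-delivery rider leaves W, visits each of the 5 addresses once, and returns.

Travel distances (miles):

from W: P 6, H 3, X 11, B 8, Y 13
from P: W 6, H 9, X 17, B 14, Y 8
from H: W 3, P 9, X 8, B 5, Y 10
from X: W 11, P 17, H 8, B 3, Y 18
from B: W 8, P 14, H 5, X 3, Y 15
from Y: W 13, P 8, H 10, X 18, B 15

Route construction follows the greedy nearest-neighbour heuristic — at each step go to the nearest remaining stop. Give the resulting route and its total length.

At W the remaining stops are H 3, P 6, B 8, X 11, Y 13; go to H.
At H the remaining stops are B 5, X 8, P 9, Y 10; go to B.
At B the remaining stops are X 3, P 14, Y 15; go to X.
At X the remaining stops are P 17, Y 18; go to P.
At P the remaining stops are Y 8; go to Y.
Return Y→W: 13.
Total = 3 + 5 + 3 + 17 + 8 + 13 = 49.

Total distance 49 miles via the nearest-neighbour route W → H → B → X → P → Y → W.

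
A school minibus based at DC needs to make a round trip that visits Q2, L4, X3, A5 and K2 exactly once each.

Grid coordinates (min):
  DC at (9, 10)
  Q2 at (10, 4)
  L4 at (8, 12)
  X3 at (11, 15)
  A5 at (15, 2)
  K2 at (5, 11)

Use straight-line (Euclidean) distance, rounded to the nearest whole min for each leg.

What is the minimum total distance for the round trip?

Shortest round trip = 36 min.

With 5 stops there are 5!/2 = 60 distinct round trips (a route and its reverse cost the same).
DC→Q2→L4→X3→A5→K2→DC: 6+8+4+14+13+4 = 49
DC→Q2→L4→X3→K2→A5→DC: 6+8+4+7+13+10 = 48
DC→Q2→L4→A5→X3→K2→DC: 6+8+12+14+7+4 = 51
DC→Q2→L4→A5→K2→X3→DC: 6+8+12+13+7+5 = 51
DC→Q2→L4→K2→X3→A5→DC: 6+8+3+7+14+10 = 48
DC→Q2→L4→K2→A5→X3→DC: 6+8+3+13+14+5 = 49
DC→Q2→X3→L4→A5→K2→DC: 6+11+4+12+13+4 = 50
DC→Q2→X3→L4→K2→A5→DC: 6+11+4+3+13+10 = 47
DC→Q2→X3→A5→L4→K2→DC: 6+11+14+12+3+4 = 50
DC→Q2→X3→A5→K2→L4→DC: 6+11+14+13+3+2 = 49
DC→Q2→X3→K2→L4→A5→DC: 6+11+7+3+12+10 = 49
DC→Q2→X3→K2→A5→L4→DC: 6+11+7+13+12+2 = 51
DC→Q2→A5→L4→X3→K2→DC: 6+5+12+4+7+4 = 38
DC→Q2→A5→L4→K2→X3→DC: 6+5+12+3+7+5 = 38
… (46 more)
DC→Q2→A5→X3→L4→K2→DC: 6+5+14+4+3+4 = 36  ← best
The minimum is 36.
One optimal route: DC → Q2 → A5 → X3 → L4 → K2 → DC (or its reverse).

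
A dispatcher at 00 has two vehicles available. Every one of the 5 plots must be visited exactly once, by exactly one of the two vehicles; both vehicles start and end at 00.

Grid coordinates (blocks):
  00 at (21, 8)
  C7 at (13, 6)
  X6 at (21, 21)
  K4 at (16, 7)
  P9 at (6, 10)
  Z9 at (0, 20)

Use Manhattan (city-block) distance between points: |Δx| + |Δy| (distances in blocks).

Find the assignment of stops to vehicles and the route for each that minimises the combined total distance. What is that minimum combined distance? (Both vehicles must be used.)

Try each way of splitting the stops between the two vehicles (each non-empty) and, for each split, find the best tour for each vehicle:
  {C7} + {X6, K4, P9, Z9}: 20 + 70 = 90
  {X6} + {C7, K4, P9, Z9}: 26 + 70 = 96
  {C7, X6} + {K4, P9, Z9}: 46 + 68 = 114
  {K4} + {C7, X6, P9, Z9}: 12 + 72 = 84
  {C7, K4} + {X6, P9, Z9}: 20 + 68 = 88
  {X6, K4} + {C7, P9, Z9}: 38 + 70 = 108
  … (15 splits in total)
Best: vehicle 1 00 → K4 → 00 = 12; vehicle 2 00 → C7 → P9 → Z9 → X6 → 00 = 72; combined 84.

84 blocks — the smallest possible combined total.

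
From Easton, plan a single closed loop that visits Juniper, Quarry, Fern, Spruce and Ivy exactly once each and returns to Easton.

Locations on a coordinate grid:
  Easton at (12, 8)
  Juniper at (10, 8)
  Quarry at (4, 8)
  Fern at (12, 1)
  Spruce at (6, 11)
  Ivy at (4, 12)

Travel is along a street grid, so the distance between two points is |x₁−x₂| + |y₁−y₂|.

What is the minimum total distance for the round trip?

Easton-Juniper-Quarry-Fern-Spruce-Ivy-Easton: 2+6+15+16+3+12 = 54
Easton-Juniper-Quarry-Fern-Ivy-Spruce-Easton: 2+6+15+19+3+9 = 54
Easton-Juniper-Quarry-Spruce-Fern-Ivy-Easton: 2+6+5+16+19+12 = 60
Easton-Juniper-Quarry-Spruce-Ivy-Fern-Easton: 2+6+5+3+19+7 = 42
Easton-Juniper-Quarry-Ivy-Fern-Spruce-Easton: 2+6+4+19+16+9 = 56
Easton-Juniper-Quarry-Ivy-Spruce-Fern-Easton: 2+6+4+3+16+7 = 38
Easton-Juniper-Fern-Quarry-Spruce-Ivy-Easton: 2+9+15+5+3+12 = 46
Easton-Juniper-Fern-Quarry-Ivy-Spruce-Easton: 2+9+15+4+3+9 = 42
Easton-Juniper-Fern-Spruce-Quarry-Ivy-Easton: 2+9+16+5+4+12 = 48
Easton-Juniper-Fern-Spruce-Ivy-Quarry-Easton: 2+9+16+3+4+8 = 42
Easton-Juniper-Fern-Ivy-Quarry-Spruce-Easton: 2+9+19+4+5+9 = 48
Easton-Juniper-Fern-Ivy-Spruce-Quarry-Easton: 2+9+19+3+5+8 = 46
Easton-Juniper-Spruce-Quarry-Fern-Ivy-Easton: 2+7+5+15+19+12 = 60
Easton-Juniper-Spruce-Quarry-Ivy-Fern-Easton: 2+7+5+4+19+7 = 44
… (46 more)
The minimum is 38.
One optimal route: Easton → Juniper → Quarry → Ivy → Spruce → Fern → Easton (or its reverse).

38 — the shortest possible round trip.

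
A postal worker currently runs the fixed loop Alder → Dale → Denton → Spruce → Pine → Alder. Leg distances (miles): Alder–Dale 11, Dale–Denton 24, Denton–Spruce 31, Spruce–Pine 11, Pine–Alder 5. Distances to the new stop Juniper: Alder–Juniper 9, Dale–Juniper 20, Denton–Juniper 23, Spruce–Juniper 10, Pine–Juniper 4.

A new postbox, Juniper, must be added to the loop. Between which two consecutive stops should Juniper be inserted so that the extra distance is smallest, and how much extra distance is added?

Insertion cost between consecutive stops i–j is d(i,Juniper) + d(Juniper,j) − d(i,j):
  between Alder and Dale: 9 + 20 − 11 = 18
  between Dale and Denton: 20 + 23 − 24 = 19
  between Denton and Spruce: 23 + 10 − 31 = 2
  between Spruce and Pine: 10 + 4 − 11 = 3
  between Pine and Alder: 4 + 9 − 5 = 8
Cheapest insertion is between Denton and Spruce, adding 2.
New total = 82 + 2 = 84.

Minimum extra distance: 2 miles, inserting Juniper between Denton and Spruce.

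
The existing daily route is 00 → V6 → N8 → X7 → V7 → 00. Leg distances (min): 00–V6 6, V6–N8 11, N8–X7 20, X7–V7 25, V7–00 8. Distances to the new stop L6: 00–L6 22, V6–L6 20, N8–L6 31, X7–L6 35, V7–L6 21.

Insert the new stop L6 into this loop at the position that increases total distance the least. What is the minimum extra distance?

Insertion cost between consecutive stops i–j is d(i,L6) + d(L6,j) − d(i,j):
  between 00 and V6: 22 + 20 − 6 = 36
  between V6 and N8: 20 + 31 − 11 = 40
  between N8 and X7: 31 + 35 − 20 = 46
  between X7 and V7: 35 + 21 − 25 = 31
  between V7 and 00: 21 + 22 − 8 = 35
Cheapest insertion is between X7 and V7, adding 31.
New total = 70 + 31 = 101.

Minimum extra distance: 31 min, inserting L6 between X7 and V7.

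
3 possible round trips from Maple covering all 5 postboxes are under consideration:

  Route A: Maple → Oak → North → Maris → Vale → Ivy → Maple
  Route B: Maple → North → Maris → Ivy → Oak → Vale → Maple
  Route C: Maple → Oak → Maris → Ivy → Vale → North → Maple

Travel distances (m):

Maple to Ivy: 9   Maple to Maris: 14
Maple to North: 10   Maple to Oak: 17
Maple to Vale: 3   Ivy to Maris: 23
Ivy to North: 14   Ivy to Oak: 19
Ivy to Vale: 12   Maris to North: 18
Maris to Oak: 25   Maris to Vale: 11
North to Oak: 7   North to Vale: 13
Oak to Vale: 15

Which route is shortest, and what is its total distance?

74 m — Route A is the shortest.

Route A: 17 + 7 + 18 + 11 + 12 + 9 = 74
Route B: 10 + 18 + 23 + 19 + 15 + 3 = 88
Route C: 17 + 25 + 23 + 12 + 13 + 10 = 100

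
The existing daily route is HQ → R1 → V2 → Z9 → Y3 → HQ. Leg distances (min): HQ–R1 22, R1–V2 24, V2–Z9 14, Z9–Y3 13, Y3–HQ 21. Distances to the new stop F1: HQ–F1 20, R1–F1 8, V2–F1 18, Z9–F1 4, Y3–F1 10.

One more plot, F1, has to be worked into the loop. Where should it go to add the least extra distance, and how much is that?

Minimum extra distance: 1 min, inserting F1 between Z9 and Y3.

Insertion cost between consecutive stops i–j is d(i,F1) + d(F1,j) − d(i,j):
  between HQ and R1: 20 + 8 − 22 = 6
  between R1 and V2: 8 + 18 − 24 = 2
  between V2 and Z9: 18 + 4 − 14 = 8
  between Z9 and Y3: 4 + 10 − 13 = 1
  between Y3 and HQ: 10 + 20 − 21 = 9
Cheapest insertion is between Z9 and Y3, adding 1.
New total = 94 + 1 = 95.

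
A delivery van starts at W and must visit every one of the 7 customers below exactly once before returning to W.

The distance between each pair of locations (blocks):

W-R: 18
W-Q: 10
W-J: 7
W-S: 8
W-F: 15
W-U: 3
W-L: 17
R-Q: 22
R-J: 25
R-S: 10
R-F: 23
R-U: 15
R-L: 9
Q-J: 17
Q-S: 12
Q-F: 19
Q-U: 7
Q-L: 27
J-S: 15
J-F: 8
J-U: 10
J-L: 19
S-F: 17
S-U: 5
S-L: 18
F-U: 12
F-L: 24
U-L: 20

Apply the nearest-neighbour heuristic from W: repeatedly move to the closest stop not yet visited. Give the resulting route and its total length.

Nearest-neighbour total = 83 blocks; route W → U → S → R → L → J → F → Q → W.

W → [U:3 / J:7 / S:8 / Q:10 / F:15 / L:17 / R:18] → U (3)
U → [S:5 / Q:7 / J:10 / F:12 / R:15 / L:20] → S (5)
S → [R:10 / Q:12 / J:15 / F:17 / L:18] → R (10)
R → [L:9 / Q:22 / F:23 / J:25] → L (9)
L → [J:19 / F:24 / Q:27] → J (19)
J → [F:8 / Q:17] → F (8)
F → [Q:19] → Q (19)
Return Q→W: 10.
Total = 3 + 5 + 10 + 9 + 19 + 8 + 19 + 10 = 83.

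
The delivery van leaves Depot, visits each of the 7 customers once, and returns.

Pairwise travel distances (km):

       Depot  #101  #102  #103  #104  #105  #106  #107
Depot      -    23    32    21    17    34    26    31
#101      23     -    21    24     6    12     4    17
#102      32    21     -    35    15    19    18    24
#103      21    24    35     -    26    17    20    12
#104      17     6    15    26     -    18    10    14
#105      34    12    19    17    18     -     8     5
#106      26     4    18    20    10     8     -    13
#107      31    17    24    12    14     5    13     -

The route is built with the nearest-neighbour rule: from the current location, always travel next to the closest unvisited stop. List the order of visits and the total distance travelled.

At Depot the remaining stops are #104 17, #103 21, #101 23, #106 26, #107 31, #102 32, #105 34; go to #104.
At #104 the remaining stops are #101 6, #106 10, #107 14, #102 15, #105 18, #103 26; go to #101.
At #101 the remaining stops are #106 4, #105 12, #107 17, #102 21, #103 24; go to #106.
At #106 the remaining stops are #105 8, #107 13, #102 18, #103 20; go to #105.
At #105 the remaining stops are #107 5, #103 17, #102 19; go to #107.
At #107 the remaining stops are #103 12, #102 24; go to #103.
At #103 the remaining stops are #102 35; go to #102.
Return #102→Depot: 32.
Total = 17 + 6 + 4 + 8 + 5 + 12 + 35 + 32 = 119.

Nearest-neighbour total = 119 km; route Depot → #104 → #101 → #106 → #105 → #107 → #103 → #102 → Depot.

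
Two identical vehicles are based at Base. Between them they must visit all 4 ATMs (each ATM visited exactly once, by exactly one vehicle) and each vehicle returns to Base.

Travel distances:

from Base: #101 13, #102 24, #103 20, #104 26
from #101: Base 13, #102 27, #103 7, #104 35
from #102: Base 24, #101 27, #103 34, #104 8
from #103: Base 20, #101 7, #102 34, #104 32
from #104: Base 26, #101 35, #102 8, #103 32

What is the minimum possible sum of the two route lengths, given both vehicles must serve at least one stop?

98 — the smallest possible combined total.

Try each way of splitting the stops between the two vehicles (each non-empty) and, for each split, find the best tour for each vehicle:
  {#101} + {#102, #103, #104}: 26 + 84 = 110
  {#102} + {#101, #103, #104}: 48 + 78 = 126
  {#101, #102} + {#103, #104}: 64 + 78 = 142
  {#103} + {#101, #102, #104}: 40 + 74 = 114
  {#101, #103} + {#102, #104}: 40 + 58 = 98
  {#102, #103} + {#101, #104}: 78 + 74 = 152
  … (7 splits in total)
Best: vehicle 1 Base → #101 → #103 → Base = 40; vehicle 2 Base → #102 → #104 → Base = 58; combined 98.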